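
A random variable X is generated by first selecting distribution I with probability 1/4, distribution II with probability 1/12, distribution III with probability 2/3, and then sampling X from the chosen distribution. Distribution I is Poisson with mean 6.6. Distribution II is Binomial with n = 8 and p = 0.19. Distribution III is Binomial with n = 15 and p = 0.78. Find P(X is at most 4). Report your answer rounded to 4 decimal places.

Conditional on each component, P(X ≤ 4): I: 0.212704; II: 0.991707; III: 3.24868e-05.
By total probability, P(X ≤ 4) = 0.25·0.212704 + 0.0833333·0.991707 + 0.666667·3.24868e-05 = 0.13584.

0.1358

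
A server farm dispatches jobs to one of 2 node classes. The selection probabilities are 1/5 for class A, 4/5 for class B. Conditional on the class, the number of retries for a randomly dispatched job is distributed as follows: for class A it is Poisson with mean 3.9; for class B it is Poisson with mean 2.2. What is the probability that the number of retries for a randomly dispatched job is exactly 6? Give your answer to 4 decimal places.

0.0337

Conditional on each class, P(X = 6): A: 0.0989251; B: 0.0174484.
By total probability, P(X = 6) = 0.2·0.0989251 + 0.8·0.0174484 = 0.0337438.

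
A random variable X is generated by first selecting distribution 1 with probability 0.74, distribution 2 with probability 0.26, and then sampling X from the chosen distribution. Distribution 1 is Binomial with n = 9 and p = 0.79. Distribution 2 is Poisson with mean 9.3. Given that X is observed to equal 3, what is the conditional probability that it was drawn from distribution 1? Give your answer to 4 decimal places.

0.4520

Likelihoods P(X=3 | ·): 1: 0.00355203; 2: 0.0122563.
Posterior ∝ prior × likelihood. Numerator for 1: 0.74·0.00355203 = 0.0026285.
Normalizing constant: 0.74·0.00355203 + 0.26·0.0122563 = 0.00581513.
P(1 | observation) = 0.0026285 / 0.00581513 = 0.45201.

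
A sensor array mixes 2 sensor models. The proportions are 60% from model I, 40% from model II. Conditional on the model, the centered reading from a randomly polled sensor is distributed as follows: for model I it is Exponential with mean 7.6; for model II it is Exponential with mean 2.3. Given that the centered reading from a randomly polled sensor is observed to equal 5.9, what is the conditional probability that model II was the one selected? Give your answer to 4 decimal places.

Likelihoods f(5.9 | ·): I: 0.0605392; II: 0.0334359.
Posterior ∝ prior × likelihood. Numerator for II: 0.4·0.0334359 = 0.0133743.
Normalizing constant: 0.6·0.0605392 + 0.4·0.0334359 = 0.0496979.
P(II | observation) = 0.0133743 / 0.0496979 = 0.269113.

0.2691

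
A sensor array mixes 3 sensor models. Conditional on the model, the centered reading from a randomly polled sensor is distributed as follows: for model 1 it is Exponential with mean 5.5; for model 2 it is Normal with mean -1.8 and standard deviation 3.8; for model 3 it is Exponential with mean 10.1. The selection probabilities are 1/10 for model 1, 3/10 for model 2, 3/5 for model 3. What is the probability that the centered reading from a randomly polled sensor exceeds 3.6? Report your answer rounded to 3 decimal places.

Conditional on each model, P(X > 3.6): 1: 0.519678; 2: 0.0776507; 3: 0.700168.
By total probability, P(X > 3.6) = 0.1·0.519678 + 0.3·0.0776507 + 0.6·0.700168 = 0.495364.

0.495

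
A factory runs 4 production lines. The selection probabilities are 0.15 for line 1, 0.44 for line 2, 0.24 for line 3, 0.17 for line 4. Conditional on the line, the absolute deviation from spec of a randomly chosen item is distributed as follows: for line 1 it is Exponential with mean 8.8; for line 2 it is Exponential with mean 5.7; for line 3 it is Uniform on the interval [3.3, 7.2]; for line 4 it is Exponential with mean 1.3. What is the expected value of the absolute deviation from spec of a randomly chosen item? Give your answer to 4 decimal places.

5.3090

Component means — 1: 8.8; 2: 5.7; 3: 5.25; 4: 1.3.
E[X] = 0.15·8.8 + 0.44·5.7 + 0.24·5.25 + 0.17·1.3 = 5.309.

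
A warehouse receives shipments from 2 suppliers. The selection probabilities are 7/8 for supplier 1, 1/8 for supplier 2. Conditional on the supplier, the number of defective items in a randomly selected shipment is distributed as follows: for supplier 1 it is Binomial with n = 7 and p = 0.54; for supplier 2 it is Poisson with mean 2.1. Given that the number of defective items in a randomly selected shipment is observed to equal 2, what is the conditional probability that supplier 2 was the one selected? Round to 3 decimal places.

0.234

Likelihoods P(X=2 | ·): 1: 0.126123; 2: 0.270016.
Posterior ∝ prior × likelihood. Numerator for 2: 0.125·0.270016 = 0.0337521.
Normalizing constant: 0.875·0.126123 + 0.125·0.270016 = 0.14411.
P(2 | observation) = 0.0337521 / 0.14411 = 0.23421.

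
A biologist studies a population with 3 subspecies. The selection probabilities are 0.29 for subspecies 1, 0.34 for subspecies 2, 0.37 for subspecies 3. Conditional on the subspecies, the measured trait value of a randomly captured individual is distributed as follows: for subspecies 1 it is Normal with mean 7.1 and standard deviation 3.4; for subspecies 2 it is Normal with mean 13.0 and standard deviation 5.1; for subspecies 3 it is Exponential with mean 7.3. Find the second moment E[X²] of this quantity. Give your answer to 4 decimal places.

For each component E[X²] = Var + (mean)², giving 1: 61.97; 2: 195.01; 3: 106.58.
Overall E[X²] = 0.29·61.97 + 0.34·195.01 + 0.37·106.58 = 123.709.

123.7093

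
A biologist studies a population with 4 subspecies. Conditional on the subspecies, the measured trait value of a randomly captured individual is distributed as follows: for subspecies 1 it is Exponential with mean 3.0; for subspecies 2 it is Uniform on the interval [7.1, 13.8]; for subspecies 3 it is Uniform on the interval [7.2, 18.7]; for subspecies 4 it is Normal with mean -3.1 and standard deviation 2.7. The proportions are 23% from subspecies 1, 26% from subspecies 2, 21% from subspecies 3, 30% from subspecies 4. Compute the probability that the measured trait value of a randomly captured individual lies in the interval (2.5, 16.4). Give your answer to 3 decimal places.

Conditional on each subspecies, P(2.5 < X < 16.4): 1: 0.430373; 2: 1; 3: 0.8; 4: 0.0190362.
By total probability, P(2.5 < X < 16.4) = 0.23·0.430373 + 0.26·1 + 0.21·0.8 + 0.3·0.0190362 = 0.532697.

0.533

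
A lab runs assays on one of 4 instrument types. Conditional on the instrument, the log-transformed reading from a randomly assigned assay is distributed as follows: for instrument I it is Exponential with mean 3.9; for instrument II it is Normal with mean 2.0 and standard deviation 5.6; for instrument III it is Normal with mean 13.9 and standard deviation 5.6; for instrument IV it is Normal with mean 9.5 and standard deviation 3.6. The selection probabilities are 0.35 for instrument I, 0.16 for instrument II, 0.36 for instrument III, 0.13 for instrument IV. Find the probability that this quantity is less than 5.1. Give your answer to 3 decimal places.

Conditional on each instrument, P(X < 5.1): I: 0.729557; II: 0.710064; III: 0.0580416; IV: 0.110812.
By total probability, P(X < 5.1) = 0.35·0.729557 + 0.16·0.710064 + 0.36·0.0580416 + 0.13·0.110812 = 0.404256.

0.404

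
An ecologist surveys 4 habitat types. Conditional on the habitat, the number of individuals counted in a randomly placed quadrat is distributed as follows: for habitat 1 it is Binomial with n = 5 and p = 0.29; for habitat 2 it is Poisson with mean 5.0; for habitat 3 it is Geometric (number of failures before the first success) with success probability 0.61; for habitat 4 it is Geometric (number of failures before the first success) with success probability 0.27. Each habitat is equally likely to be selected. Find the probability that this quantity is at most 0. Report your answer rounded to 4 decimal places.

0.2668

Conditional on each habitat, P(X ≤ 0): 1: 0.180423; 2: 0.00673795; 3: 0.61; 4: 0.27.
By total probability, P(X ≤ 0) = 0.25·0.180423 + 0.25·0.00673795 + 0.25·0.61 + 0.25·0.27 = 0.26679.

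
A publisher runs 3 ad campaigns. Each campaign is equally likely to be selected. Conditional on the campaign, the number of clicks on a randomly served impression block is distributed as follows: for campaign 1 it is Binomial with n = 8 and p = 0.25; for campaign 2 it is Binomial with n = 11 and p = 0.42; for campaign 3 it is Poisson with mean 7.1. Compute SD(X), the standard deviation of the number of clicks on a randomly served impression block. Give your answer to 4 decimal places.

2.8453

Per component, 1: μ=2, E[X²]=5.5; 2: μ=4.62, E[X²]=24.024; 3: μ=7.1, E[X²]=57.51.
E[X] = 0.333333·2 + 0.333333·4.62 + 0.333333·7.1 = 4.57333.
E[X²] = 0.333333·5.5 + 0.333333·24.024 + 0.333333·57.51 = 29.0113.
Var(X) = E[X²] − (E[X])² = 29.0113 − 20.9154 = 8.09596.
SD(X) = √8.09596 = 2.84534.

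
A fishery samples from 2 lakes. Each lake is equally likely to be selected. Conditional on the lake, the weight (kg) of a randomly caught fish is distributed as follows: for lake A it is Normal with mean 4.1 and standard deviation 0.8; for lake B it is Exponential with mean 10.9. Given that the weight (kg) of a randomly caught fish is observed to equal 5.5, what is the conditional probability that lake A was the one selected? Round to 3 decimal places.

0.661

Likelihoods f(5.5 | ·): A: 0.107847; B: 0.0553903.
Posterior ∝ prior × likelihood. Numerator for A: 0.5·0.107847 = 0.0539233.
Normalizing constant: 0.5·0.107847 + 0.5·0.0553903 = 0.0816185.
P(A | observation) = 0.0539233 / 0.0816185 = 0.660675.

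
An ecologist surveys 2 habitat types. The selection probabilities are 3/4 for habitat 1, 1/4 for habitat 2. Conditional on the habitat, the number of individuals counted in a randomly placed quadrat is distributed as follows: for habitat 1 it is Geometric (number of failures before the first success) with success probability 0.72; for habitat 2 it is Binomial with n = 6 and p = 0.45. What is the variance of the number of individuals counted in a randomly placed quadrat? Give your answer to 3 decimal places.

Per component, 1: μ=0.388889, E[X²]=0.691358; 2: μ=2.7, E[X²]=8.775.
E[X] = 0.75·0.388889 + 0.25·2.7 = 0.966667.
E[X²] = 0.75·0.691358 + 0.25·8.775 = 2.71227.
Var(X) = E[X²] − (E[X])² = 2.71227 − 0.934444 = 1.77782.

1.778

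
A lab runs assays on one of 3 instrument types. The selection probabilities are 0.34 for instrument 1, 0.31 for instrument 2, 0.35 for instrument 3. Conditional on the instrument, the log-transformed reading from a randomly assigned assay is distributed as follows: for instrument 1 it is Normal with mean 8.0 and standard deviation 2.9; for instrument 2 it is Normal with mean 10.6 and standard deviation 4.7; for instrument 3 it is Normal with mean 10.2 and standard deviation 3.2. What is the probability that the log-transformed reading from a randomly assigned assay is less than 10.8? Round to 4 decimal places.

0.6445

Conditional on each instrument, P(X < 10.8): 1: 0.832857; 2: 0.516971; 3: 0.574366.
By total probability, P(X < 10.8) = 0.34·0.832857 + 0.31·0.516971 + 0.35·0.574366 = 0.64446.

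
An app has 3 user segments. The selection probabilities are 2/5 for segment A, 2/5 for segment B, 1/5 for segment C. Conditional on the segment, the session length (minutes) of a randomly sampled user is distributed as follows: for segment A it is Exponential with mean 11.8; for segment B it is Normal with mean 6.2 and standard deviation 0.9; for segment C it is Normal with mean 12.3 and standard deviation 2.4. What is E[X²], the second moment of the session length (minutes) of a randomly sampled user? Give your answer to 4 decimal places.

158.5020

For each component E[X²] = Var + (mean)², giving A: 278.48; B: 39.25; C: 157.05.
Overall E[X²] = 0.4·278.48 + 0.4·39.25 + 0.2·157.05 = 158.502.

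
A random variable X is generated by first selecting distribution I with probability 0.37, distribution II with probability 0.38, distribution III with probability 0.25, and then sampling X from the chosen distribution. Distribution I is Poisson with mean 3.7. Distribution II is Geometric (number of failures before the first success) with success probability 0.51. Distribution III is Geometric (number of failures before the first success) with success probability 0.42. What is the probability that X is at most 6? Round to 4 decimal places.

Conditional on each component, P(X ≤ 6): I: 0.918191; II: 0.993218; III: 0.97792.
By total probability, P(X ≤ 6) = 0.37·0.918191 + 0.38·0.993218 + 0.25·0.97792 = 0.961633.

0.9616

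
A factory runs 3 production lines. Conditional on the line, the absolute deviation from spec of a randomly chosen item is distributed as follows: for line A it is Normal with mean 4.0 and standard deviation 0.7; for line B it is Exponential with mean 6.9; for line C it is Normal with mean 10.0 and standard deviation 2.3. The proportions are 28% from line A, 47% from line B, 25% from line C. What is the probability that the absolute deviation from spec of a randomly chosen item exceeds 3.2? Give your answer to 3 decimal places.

Conditional on each line, P(X > 3.2): A: 0.873451; B: 0.628909; C: 0.998444.
By total probability, P(X > 3.2) = 0.28·0.873451 + 0.47·0.628909 + 0.25·0.998444 = 0.789765.

0.790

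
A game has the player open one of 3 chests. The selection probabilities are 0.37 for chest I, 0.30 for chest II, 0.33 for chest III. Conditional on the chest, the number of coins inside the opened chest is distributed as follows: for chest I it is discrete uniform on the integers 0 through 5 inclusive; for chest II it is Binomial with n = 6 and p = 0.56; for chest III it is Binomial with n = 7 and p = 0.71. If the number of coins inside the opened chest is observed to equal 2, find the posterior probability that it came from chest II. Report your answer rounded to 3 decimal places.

0.435

Likelihoods P(X=2 | ·): I: 0.166667; II: 0.17631; III: 0.0217133.
Posterior ∝ prior × likelihood. Numerator for II: 0.3·0.17631 = 0.0528931.
Normalizing constant: 0.37·0.166667 + 0.3·0.17631 + 0.33·0.0217133 = 0.121725.
P(II | observation) = 0.0528931 / 0.121725 = 0.434529.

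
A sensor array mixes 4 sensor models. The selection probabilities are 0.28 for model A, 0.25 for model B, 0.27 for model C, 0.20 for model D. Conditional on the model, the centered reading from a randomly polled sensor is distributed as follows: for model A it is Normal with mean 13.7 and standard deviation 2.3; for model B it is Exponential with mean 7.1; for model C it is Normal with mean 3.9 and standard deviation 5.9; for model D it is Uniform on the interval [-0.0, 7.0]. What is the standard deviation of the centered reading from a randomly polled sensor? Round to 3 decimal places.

6.464

Per component, A: μ=13.7, E[X²]=192.98; B: μ=7.1, E[X²]=100.82; C: μ=3.9, E[X²]=50.02; D: μ=3.5, E[X²]=16.3333.
E[X] = 0.28·13.7 + 0.25·7.1 + 0.27·3.9 + 0.2·3.5 = 7.364.
E[X²] = 0.28·192.98 + 0.25·100.82 + 0.27·50.02 + 0.2·16.3333 = 96.0115.
Var(X) = E[X²] − (E[X])² = 96.0115 − 54.2285 = 41.783.
SD(X) = √41.783 = 6.46397.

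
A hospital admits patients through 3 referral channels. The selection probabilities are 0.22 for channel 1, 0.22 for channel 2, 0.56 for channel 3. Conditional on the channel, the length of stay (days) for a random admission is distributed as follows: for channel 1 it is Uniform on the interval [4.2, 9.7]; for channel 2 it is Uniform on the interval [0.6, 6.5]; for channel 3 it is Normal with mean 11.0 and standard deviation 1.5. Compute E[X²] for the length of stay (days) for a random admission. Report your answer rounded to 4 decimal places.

83.6119

For each component E[X²] = Var + (mean)², giving 1: 50.8233; 2: 15.5033; 3: 123.25.
Overall E[X²] = 0.22·50.8233 + 0.22·15.5033 + 0.56·123.25 = 83.6119.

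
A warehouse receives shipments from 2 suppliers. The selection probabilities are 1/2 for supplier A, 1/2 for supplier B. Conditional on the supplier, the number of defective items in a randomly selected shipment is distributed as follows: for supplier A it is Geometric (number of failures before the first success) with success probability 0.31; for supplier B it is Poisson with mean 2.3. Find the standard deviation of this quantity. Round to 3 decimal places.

2.177

Per component, A: μ=2.22581, E[X²]=12.1342; B: μ=2.3, E[X²]=7.59.
E[X] = 0.5·2.22581 + 0.5·2.3 = 2.2629.
E[X²] = 0.5·12.1342 + 0.5·7.59 = 9.86212.
Var(X) = E[X²] − (E[X])² = 9.86212 − 5.12073 = 4.74139.
SD(X) = √4.74139 = 2.17747.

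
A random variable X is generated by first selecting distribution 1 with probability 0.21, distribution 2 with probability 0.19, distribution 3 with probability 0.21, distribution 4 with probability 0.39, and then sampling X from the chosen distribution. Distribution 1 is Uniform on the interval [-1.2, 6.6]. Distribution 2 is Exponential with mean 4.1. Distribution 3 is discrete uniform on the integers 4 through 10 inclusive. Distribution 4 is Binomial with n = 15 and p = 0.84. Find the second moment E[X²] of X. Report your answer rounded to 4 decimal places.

82.8160

For each component E[X²] = Var + (mean)², giving 1: 12.36; 2: 33.62; 3: 53; 4: 160.776.
Overall E[X²] = 0.21·12.36 + 0.19·33.62 + 0.21·53 + 0.39·160.776 = 82.816.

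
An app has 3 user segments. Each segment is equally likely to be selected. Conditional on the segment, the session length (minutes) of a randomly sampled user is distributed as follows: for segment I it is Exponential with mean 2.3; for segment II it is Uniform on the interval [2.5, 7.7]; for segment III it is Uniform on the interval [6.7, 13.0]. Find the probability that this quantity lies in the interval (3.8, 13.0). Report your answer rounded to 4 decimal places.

Conditional on each segment, P(3.8 < X < 13.0): I: 0.188123; II: 0.75; III: 1.
By total probability, P(3.8 < X < 13.0) = 0.333333·0.188123 + 0.333333·0.75 + 0.333333·1 = 0.646041.

0.6460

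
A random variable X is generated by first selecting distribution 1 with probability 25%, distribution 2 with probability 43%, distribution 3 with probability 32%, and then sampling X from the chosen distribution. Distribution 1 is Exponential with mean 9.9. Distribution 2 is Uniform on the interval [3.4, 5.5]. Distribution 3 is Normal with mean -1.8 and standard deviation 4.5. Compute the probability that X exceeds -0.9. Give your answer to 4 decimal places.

Conditional on each component, P(X > -0.9): 1: 1; 2: 1; 3: 0.42074.
By total probability, P(X > -0.9) = 0.25·1 + 0.43·1 + 0.32·0.42074 = 0.814637.

0.8146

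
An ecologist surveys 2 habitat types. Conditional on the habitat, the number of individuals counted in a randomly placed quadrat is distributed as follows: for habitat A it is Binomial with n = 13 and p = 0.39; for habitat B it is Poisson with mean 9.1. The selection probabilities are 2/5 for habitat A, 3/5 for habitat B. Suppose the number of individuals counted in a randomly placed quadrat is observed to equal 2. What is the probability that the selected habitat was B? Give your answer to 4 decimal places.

0.1184

Likelihoods P(X=2 | ·): A: 0.051624; B: 0.00462352.
Posterior ∝ prior × likelihood. Numerator for B: 0.6·0.00462352 = 0.00277411.
Normalizing constant: 0.4·0.051624 + 0.6·0.00462352 = 0.0234237.
P(B | observation) = 0.00277411 / 0.0234237 = 0.118432.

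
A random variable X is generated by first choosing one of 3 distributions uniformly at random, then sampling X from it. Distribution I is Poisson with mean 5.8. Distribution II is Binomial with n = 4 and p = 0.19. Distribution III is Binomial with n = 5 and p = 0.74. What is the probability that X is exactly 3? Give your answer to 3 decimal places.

Conditional on each component, P(X = 3): I: 0.098452; II: 0.0222232; III: 0.273931.
By total probability, P(X = 3) = 0.333333·0.098452 + 0.333333·0.0222232 + 0.333333·0.273931 = 0.131536.

0.132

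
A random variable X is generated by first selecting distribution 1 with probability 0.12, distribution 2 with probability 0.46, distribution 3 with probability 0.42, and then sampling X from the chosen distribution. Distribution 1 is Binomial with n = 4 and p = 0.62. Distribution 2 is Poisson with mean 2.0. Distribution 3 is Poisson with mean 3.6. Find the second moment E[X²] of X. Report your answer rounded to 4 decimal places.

10.5663

For each component E[X²] = Var + (mean)², giving 1: 7.0928; 2: 6; 3: 16.56.
Overall E[X²] = 0.12·7.0928 + 0.46·6 + 0.42·16.56 = 10.5663.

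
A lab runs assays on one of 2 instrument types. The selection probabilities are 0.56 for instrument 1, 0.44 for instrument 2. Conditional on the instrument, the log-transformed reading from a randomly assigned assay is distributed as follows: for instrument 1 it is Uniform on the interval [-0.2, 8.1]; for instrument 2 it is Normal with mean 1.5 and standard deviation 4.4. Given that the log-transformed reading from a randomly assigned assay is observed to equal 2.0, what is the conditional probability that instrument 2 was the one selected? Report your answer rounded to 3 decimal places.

0.370

Likelihoods f(2.0 | ·): 1: 0.120482; 2: 0.0900852.
Posterior ∝ prior × likelihood. Numerator for 2: 0.44·0.0900852 = 0.0396375.
Normalizing constant: 0.56·0.120482 + 0.44·0.0900852 = 0.107107.
P(2 | observation) = 0.0396375 / 0.107107 = 0.370072.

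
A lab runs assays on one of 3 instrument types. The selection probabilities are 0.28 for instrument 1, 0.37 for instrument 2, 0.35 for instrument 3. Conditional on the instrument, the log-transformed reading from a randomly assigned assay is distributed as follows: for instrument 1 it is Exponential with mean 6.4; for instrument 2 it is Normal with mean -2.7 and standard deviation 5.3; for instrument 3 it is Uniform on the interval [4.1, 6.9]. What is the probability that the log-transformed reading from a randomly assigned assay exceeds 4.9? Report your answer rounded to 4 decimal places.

Conditional on each instrument, P(X > 4.9): 1: 0.465043; 2: 0.0757915; 3: 0.714286.
By total probability, P(X > 4.9) = 0.28·0.465043 + 0.37·0.0757915 + 0.35·0.714286 = 0.408255.

0.4083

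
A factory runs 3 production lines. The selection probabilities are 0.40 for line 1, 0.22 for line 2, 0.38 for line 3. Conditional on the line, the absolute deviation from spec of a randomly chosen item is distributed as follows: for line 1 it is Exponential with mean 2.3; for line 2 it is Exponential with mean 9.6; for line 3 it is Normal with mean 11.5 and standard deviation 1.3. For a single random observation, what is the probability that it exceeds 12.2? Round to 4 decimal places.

Conditional on each line, P(X > 12.2): 1: 0.00496994; 2: 0.280598; 3: 0.295129.
By total probability, P(X > 12.2) = 0.4·0.00496994 + 0.22·0.280598 + 0.38·0.295129 = 0.175869.

0.1759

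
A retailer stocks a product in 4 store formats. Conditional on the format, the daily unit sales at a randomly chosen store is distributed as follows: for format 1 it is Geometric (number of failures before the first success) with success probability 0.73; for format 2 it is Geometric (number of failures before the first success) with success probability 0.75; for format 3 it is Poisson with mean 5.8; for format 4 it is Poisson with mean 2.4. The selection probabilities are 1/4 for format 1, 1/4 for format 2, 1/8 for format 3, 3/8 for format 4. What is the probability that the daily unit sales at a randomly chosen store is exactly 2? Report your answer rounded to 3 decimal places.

Conditional on each format, P(X = 2): 1: 0.053217; 2: 0.046875; 3: 0.0509235; 4: 0.261268.
By total probability, P(X = 2) = 0.25·0.053217 + 0.25·0.046875 + 0.125·0.0509235 + 0.375·0.261268 = 0.129364.

0.129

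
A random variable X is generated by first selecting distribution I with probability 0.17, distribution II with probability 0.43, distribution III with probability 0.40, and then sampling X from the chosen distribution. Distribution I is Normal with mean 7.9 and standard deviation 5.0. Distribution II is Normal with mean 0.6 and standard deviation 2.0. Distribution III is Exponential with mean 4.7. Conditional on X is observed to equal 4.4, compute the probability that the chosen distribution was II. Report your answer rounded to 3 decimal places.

Likelihoods f(4.4 | ·): I: 0.0624508; II: 0.0328079; III: 0.0834312.
Posterior ∝ prior × likelihood. Numerator for II: 0.43·0.0328079 = 0.0141074.
Normalizing constant: 0.17·0.0624508 + 0.43·0.0328079 + 0.4·0.0834312 = 0.0580965.
P(II | observation) = 0.0141074 / 0.0580965 = 0.242827.

0.243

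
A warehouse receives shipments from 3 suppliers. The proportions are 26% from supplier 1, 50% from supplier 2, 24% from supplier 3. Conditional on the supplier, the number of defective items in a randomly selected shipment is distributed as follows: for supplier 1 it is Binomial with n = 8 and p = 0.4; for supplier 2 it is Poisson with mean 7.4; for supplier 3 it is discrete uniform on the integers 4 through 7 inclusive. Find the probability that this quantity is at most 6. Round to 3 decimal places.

0.634

Conditional on each supplier, P(X ≤ 6): 1: 0.99148; 2: 0.391962; 3: 0.75.
By total probability, P(X ≤ 6) = 0.26·0.99148 + 0.5·0.391962 + 0.24·0.75 = 0.633766.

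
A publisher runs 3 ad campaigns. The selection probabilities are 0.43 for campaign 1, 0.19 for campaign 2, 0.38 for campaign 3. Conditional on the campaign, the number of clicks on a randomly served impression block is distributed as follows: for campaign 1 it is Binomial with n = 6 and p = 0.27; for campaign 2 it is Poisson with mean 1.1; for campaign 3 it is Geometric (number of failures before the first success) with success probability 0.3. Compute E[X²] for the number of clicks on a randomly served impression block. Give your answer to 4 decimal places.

For each component E[X²] = Var + (mean)², giving 1: 3.807; 2: 2.31; 3: 13.2222.
Overall E[X²] = 0.43·3.807 + 0.19·2.31 + 0.38·13.2222 = 7.10035.

7.1004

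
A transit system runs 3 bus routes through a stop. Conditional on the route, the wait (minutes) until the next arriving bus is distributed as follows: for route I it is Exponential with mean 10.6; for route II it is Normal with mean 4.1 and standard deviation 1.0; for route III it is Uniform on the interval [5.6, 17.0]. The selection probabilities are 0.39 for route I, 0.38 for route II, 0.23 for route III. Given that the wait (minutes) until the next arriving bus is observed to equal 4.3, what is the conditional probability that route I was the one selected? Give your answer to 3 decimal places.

0.142

Likelihoods f(4.3 | ·): I: 0.0628808; II: 0.391043; III: 0.
Posterior ∝ prior × likelihood. Numerator for I: 0.39·0.0628808 = 0.0245235.
Normalizing constant: 0.39·0.0628808 + 0.38·0.391043 + 0.23·0 = 0.17312.
P(I | observation) = 0.0245235 / 0.17312 = 0.141656.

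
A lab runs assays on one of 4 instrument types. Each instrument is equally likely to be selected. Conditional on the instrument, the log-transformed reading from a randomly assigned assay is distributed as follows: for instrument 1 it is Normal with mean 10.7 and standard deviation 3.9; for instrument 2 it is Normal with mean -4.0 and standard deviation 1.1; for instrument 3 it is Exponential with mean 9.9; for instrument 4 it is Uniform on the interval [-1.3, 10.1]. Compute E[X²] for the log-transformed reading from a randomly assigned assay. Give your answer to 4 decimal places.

For each component E[X²] = Var + (mean)², giving 1: 129.7; 2: 17.21; 3: 196.02; 4: 30.19.
Overall E[X²] = 0.25·129.7 + 0.25·17.21 + 0.25·196.02 + 0.25·30.19 = 93.28.

93.2800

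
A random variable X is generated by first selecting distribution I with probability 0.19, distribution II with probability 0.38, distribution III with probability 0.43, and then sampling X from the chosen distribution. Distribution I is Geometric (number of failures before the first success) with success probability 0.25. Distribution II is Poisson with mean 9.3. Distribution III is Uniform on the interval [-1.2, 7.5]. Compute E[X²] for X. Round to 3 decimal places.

For each component E[X²] = Var + (mean)², giving I: 21; II: 95.79; III: 16.23.
Overall E[X²] = 0.19·21 + 0.38·95.79 + 0.43·16.23 = 47.3691.

47.369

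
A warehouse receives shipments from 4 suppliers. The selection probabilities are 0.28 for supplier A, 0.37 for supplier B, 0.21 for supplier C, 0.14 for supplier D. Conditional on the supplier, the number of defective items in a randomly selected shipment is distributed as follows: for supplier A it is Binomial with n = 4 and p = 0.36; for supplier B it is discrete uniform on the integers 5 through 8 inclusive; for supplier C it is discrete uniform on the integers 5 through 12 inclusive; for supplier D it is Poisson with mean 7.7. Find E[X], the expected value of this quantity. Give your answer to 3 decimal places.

Component means — A: 1.44; B: 6.5; C: 8.5; D: 7.7.
E[X] = 0.28·1.44 + 0.37·6.5 + 0.21·8.5 + 0.14·7.7 = 5.6712.

5.671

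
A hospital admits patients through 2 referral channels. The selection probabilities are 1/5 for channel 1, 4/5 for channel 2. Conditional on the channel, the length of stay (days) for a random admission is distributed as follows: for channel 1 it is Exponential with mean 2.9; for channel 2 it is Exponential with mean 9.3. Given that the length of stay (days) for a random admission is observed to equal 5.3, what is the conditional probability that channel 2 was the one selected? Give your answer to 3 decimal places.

0.814

Likelihoods f(5.3 | ·): 1: 0.0554487; 2: 0.0608157.
Posterior ∝ prior × likelihood. Numerator for 2: 0.8·0.0608157 = 0.0486526.
Normalizing constant: 0.2·0.0554487 + 0.8·0.0608157 = 0.0597423.
P(2 | observation) = 0.0486526 / 0.0597423 = 0.814374.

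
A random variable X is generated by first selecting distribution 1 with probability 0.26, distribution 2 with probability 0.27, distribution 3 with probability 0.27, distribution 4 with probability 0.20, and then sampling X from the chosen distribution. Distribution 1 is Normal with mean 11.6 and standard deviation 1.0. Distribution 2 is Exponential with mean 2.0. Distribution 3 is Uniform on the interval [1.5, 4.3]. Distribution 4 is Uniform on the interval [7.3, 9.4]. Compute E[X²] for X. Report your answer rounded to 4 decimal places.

53.8707

For each component E[X²] = Var + (mean)², giving 1: 135.56; 2: 8; 3: 9.06333; 4: 70.09.
Overall E[X²] = 0.26·135.56 + 0.27·8 + 0.27·9.06333 + 0.2·70.09 = 53.8707.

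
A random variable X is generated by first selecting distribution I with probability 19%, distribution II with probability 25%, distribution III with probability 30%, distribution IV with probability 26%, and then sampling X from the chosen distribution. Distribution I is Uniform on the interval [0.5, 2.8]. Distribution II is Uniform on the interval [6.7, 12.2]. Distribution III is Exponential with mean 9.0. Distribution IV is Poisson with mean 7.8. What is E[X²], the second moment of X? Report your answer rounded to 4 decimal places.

For each component E[X²] = Var + (mean)², giving I: 3.16333; II: 91.8233; III: 162; IV: 68.64.
Overall E[X²] = 0.19·3.16333 + 0.25·91.8233 + 0.3·162 + 0.26·68.64 = 90.0033.

90.0033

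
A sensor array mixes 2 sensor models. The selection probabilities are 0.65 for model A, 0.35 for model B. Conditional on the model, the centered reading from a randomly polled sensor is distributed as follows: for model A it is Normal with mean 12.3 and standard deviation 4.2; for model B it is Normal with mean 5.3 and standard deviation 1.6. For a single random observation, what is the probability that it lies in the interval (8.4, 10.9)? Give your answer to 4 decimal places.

Conditional on each model, P(8.4 < X < 10.9): A: 0.192886; B: 0.0261095.
By total probability, P(8.4 < X < 10.9) = 0.65·0.192886 + 0.35·0.0261095 = 0.134514.

0.1345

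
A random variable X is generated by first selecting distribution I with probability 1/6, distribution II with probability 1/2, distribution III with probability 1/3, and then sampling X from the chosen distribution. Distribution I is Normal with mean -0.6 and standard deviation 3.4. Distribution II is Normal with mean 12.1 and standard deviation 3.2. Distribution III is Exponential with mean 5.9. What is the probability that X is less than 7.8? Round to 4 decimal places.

Conditional on each component, P(X < 7.8): I: 0.993255; II: 0.0895146; III: 0.733407.
By total probability, P(X < 7.8) = 0.166667·0.993255 + 0.5·0.0895146 + 0.333333·0.733407 = 0.454769.

0.4548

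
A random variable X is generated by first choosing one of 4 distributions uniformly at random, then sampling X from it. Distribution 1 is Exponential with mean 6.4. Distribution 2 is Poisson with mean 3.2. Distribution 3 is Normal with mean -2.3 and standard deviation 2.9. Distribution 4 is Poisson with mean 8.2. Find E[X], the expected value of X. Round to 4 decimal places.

Component means — 1: 6.4; 2: 3.2; 3: -2.3; 4: 8.2.
E[X] = 0.25·6.4 + 0.25·3.2 + 0.25·-2.3 + 0.25·8.2 = 3.875.

3.8750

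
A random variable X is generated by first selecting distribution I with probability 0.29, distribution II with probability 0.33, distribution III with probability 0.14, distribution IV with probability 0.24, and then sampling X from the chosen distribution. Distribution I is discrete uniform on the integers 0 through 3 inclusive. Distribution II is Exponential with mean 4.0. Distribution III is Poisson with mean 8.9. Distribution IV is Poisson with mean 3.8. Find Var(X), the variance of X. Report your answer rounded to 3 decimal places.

Per component, I: μ=1.5, E[X²]=3.5; II: μ=4, E[X²]=32; III: μ=8.9, E[X²]=88.11; IV: μ=3.8, E[X²]=18.24.
E[X] = 0.29·1.5 + 0.33·4 + 0.14·8.9 + 0.24·3.8 = 3.913.
E[X²] = 0.29·3.5 + 0.33·32 + 0.14·88.11 + 0.24·18.24 = 28.288.
Var(X) = E[X²] − (E[X])² = 28.288 − 15.3116 = 12.9764.

12.976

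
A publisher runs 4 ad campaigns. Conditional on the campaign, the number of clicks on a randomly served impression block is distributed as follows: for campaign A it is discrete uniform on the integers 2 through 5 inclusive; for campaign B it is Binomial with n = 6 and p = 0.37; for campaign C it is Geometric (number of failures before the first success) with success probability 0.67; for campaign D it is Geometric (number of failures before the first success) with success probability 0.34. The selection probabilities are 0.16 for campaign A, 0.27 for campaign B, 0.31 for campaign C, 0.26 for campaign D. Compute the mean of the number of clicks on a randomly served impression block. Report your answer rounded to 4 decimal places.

Component means — A: 3.5; B: 2.22; C: 0.492537; D: 1.94118.
E[X] = 0.16·3.5 + 0.27·2.22 + 0.31·0.492537 + 0.26·1.94118 = 1.81679.

1.8168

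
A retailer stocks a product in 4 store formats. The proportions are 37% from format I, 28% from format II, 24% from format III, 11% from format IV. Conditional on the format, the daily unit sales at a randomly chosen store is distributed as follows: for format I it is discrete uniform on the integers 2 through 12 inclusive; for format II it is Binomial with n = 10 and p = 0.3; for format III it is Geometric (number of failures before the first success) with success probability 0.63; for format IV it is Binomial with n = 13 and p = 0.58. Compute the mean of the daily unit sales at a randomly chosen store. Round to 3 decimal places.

Component means — I: 7; II: 3; III: 0.587302; IV: 7.54.
E[X] = 0.37·7 + 0.28·3 + 0.24·0.587302 + 0.11·7.54 = 4.40035.

4.400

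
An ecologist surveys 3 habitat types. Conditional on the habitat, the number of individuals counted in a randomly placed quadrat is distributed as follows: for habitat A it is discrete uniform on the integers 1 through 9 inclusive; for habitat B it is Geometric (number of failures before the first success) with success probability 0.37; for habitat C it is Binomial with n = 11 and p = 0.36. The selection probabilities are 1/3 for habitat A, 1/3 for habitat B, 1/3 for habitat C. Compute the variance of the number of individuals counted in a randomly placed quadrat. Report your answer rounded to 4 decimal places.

Per component, A: μ=5, E[X²]=31.6667; B: μ=1.7027, E[X²]=7.5011; C: μ=3.96, E[X²]=18.216.
E[X] = 0.333333·5 + 0.333333·1.7027 + 0.333333·3.96 = 3.55423.
E[X²] = 0.333333·31.6667 + 0.333333·7.5011 + 0.333333·18.216 = 19.1279.
Var(X) = E[X²] − (E[X])² = 19.1279 − 12.6326 = 6.49534.

6.4953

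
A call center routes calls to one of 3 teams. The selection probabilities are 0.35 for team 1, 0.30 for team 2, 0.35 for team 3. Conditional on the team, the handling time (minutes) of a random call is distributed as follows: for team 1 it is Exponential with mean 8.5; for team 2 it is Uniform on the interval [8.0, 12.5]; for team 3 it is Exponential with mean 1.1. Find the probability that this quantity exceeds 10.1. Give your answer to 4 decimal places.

0.2667

Conditional on each team, P(X > 10.1): 1: 0.304759; 2: 0.533333; 3: 0.000102893.
By total probability, P(X > 10.1) = 0.35·0.304759 + 0.3·0.533333 + 0.35·0.000102893 = 0.266702.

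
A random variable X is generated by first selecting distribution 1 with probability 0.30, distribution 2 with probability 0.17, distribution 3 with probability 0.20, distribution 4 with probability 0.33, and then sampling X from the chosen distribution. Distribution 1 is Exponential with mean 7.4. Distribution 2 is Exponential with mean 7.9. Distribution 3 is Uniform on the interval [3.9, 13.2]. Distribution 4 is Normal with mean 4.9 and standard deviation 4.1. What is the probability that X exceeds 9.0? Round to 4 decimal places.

0.2860

Conditional on each component, P(X > 9.0): 1: 0.296349; 2: 0.320062; 3: 0.451613; 4: 0.158655.
By total probability, P(X > 9.0) = 0.3·0.296349 + 0.17·0.320062 + 0.2·0.451613 + 0.33·0.158655 = 0.285994.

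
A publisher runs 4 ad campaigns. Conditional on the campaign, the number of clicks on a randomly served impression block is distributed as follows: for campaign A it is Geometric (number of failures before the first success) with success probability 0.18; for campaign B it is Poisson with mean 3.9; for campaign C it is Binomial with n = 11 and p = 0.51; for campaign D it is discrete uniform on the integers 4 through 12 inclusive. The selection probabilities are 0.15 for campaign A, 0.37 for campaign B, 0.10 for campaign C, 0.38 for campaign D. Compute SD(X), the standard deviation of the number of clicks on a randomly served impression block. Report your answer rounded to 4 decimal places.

3.3842

Per component, A: μ=4.55556, E[X²]=46.0617; B: μ=3.9, E[X²]=19.11; C: μ=5.61, E[X²]=34.221; D: μ=8, E[X²]=70.6667.
E[X] = 0.15·4.55556 + 0.37·3.9 + 0.1·5.61 + 0.38·8 = 5.72733.
E[X²] = 0.15·46.0617 + 0.37·19.11 + 0.1·34.221 + 0.38·70.6667 = 44.2554.
Var(X) = E[X²] − (E[X])² = 44.2554 − 32.8023 = 11.453.
SD(X) = √11.453 = 3.38423.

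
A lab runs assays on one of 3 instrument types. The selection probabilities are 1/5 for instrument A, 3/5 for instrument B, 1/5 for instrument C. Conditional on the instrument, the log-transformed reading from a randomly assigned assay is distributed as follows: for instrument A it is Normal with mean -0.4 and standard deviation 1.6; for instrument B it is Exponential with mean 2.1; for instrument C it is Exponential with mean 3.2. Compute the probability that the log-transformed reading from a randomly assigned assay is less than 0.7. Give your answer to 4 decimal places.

0.3602

Conditional on each instrument, P(X < 0.7): A: 0.754116; B: 0.283469; C: 0.196477.
By total probability, P(X < 0.7) = 0.2·0.754116 + 0.6·0.283469 + 0.2·0.196477 = 0.3602.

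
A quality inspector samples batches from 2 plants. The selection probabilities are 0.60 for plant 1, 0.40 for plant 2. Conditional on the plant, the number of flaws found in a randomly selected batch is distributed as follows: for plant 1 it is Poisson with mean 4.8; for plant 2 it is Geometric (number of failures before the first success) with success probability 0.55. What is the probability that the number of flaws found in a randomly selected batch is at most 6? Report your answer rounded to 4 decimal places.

0.8730

Conditional on each plant, P(X ≤ 6): 1: 0.790805; 2: 0.996263.
By total probability, P(X ≤ 6) = 0.6·0.790805 + 0.4·0.996263 = 0.872988.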